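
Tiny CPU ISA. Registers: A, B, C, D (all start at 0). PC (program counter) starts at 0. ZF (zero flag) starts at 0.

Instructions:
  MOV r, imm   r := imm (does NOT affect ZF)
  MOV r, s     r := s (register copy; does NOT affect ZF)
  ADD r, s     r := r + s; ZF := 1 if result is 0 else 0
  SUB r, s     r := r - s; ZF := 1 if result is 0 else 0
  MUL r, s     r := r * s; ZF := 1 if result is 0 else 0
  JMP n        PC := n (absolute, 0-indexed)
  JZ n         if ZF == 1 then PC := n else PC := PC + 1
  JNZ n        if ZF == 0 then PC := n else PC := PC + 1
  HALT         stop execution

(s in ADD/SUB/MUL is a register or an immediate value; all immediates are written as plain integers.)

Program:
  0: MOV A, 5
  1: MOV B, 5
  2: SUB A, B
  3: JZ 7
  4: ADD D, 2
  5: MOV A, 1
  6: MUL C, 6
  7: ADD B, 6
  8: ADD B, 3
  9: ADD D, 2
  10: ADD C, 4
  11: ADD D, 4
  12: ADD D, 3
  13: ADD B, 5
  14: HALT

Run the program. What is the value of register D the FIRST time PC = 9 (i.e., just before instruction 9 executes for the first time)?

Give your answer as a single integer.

Step 1: PC=0 exec 'MOV A, 5'. After: A=5 B=0 C=0 D=0 ZF=0 PC=1
Step 2: PC=1 exec 'MOV B, 5'. After: A=5 B=5 C=0 D=0 ZF=0 PC=2
Step 3: PC=2 exec 'SUB A, B'. After: A=0 B=5 C=0 D=0 ZF=1 PC=3
Step 4: PC=3 exec 'JZ 7'. After: A=0 B=5 C=0 D=0 ZF=1 PC=7
Step 5: PC=7 exec 'ADD B, 6'. After: A=0 B=11 C=0 D=0 ZF=0 PC=8
Step 6: PC=8 exec 'ADD B, 3'. After: A=0 B=14 C=0 D=0 ZF=0 PC=9
First time PC=9: D=0

0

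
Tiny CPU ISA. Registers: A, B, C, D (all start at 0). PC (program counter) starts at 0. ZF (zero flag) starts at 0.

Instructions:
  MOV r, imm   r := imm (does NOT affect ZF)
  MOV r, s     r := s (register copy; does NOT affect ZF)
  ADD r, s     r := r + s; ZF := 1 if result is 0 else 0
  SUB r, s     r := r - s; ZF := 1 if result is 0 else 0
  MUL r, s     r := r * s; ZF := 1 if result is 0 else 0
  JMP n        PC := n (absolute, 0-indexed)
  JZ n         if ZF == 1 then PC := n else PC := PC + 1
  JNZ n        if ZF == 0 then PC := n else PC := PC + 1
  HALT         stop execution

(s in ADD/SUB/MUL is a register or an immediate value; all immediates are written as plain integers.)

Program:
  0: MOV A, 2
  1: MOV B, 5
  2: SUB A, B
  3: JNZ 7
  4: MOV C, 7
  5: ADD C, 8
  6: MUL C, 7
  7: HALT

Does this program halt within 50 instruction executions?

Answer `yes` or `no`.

Answer: yes

Derivation:
Step 1: PC=0 exec 'MOV A, 2'. After: A=2 B=0 C=0 D=0 ZF=0 PC=1
Step 2: PC=1 exec 'MOV B, 5'. After: A=2 B=5 C=0 D=0 ZF=0 PC=2
Step 3: PC=2 exec 'SUB A, B'. After: A=-3 B=5 C=0 D=0 ZF=0 PC=3
Step 4: PC=3 exec 'JNZ 7'. After: A=-3 B=5 C=0 D=0 ZF=0 PC=7
Step 5: PC=7 exec 'HALT'. After: A=-3 B=5 C=0 D=0 ZF=0 PC=7 HALTED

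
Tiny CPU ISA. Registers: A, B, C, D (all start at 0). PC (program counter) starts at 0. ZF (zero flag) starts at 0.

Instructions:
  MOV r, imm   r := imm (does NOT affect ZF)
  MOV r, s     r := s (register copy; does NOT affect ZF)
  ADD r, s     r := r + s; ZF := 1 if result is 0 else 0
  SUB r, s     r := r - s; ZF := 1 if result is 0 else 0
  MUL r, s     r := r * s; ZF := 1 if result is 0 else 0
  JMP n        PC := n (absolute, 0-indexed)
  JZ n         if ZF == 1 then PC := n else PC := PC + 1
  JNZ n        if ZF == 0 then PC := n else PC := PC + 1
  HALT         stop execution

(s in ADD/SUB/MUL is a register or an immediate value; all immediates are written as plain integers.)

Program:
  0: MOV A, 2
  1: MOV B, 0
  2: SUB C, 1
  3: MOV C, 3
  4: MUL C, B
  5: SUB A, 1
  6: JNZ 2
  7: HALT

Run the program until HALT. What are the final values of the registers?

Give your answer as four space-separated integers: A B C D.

Step 1: PC=0 exec 'MOV A, 2'. After: A=2 B=0 C=0 D=0 ZF=0 PC=1
Step 2: PC=1 exec 'MOV B, 0'. After: A=2 B=0 C=0 D=0 ZF=0 PC=2
Step 3: PC=2 exec 'SUB C, 1'. After: A=2 B=0 C=-1 D=0 ZF=0 PC=3
Step 4: PC=3 exec 'MOV C, 3'. After: A=2 B=0 C=3 D=0 ZF=0 PC=4
Step 5: PC=4 exec 'MUL C, B'. After: A=2 B=0 C=0 D=0 ZF=1 PC=5
Step 6: PC=5 exec 'SUB A, 1'. After: A=1 B=0 C=0 D=0 ZF=0 PC=6
Step 7: PC=6 exec 'JNZ 2'. After: A=1 B=0 C=0 D=0 ZF=0 PC=2
Step 8: PC=2 exec 'SUB C, 1'. After: A=1 B=0 C=-1 D=0 ZF=0 PC=3
Step 9: PC=3 exec 'MOV C, 3'. After: A=1 B=0 C=3 D=0 ZF=0 PC=4
Step 10: PC=4 exec 'MUL C, B'. After: A=1 B=0 C=0 D=0 ZF=1 PC=5
Step 11: PC=5 exec 'SUB A, 1'. After: A=0 B=0 C=0 D=0 ZF=1 PC=6
Step 12: PC=6 exec 'JNZ 2'. After: A=0 B=0 C=0 D=0 ZF=1 PC=7
Step 13: PC=7 exec 'HALT'. After: A=0 B=0 C=0 D=0 ZF=1 PC=7 HALTED

Answer: 0 0 0 0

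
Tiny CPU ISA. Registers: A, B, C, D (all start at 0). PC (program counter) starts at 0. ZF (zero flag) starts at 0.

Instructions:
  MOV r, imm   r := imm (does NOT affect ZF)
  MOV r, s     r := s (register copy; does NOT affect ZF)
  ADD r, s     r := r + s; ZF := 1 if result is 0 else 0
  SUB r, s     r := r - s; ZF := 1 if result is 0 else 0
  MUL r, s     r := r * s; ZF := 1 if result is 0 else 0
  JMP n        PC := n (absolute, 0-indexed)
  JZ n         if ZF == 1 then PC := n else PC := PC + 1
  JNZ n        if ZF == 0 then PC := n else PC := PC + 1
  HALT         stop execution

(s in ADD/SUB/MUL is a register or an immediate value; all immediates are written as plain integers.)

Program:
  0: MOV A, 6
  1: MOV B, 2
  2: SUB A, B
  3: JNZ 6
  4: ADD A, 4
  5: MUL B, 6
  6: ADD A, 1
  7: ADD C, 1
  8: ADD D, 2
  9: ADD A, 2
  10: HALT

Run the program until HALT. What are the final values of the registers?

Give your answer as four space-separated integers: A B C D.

Answer: 7 2 1 2

Derivation:
Step 1: PC=0 exec 'MOV A, 6'. After: A=6 B=0 C=0 D=0 ZF=0 PC=1
Step 2: PC=1 exec 'MOV B, 2'. After: A=6 B=2 C=0 D=0 ZF=0 PC=2
Step 3: PC=2 exec 'SUB A, B'. After: A=4 B=2 C=0 D=0 ZF=0 PC=3
Step 4: PC=3 exec 'JNZ 6'. After: A=4 B=2 C=0 D=0 ZF=0 PC=6
Step 5: PC=6 exec 'ADD A, 1'. After: A=5 B=2 C=0 D=0 ZF=0 PC=7
Step 6: PC=7 exec 'ADD C, 1'. After: A=5 B=2 C=1 D=0 ZF=0 PC=8
Step 7: PC=8 exec 'ADD D, 2'. After: A=5 B=2 C=1 D=2 ZF=0 PC=9
Step 8: PC=9 exec 'ADD A, 2'. After: A=7 B=2 C=1 D=2 ZF=0 PC=10
Step 9: PC=10 exec 'HALT'. After: A=7 B=2 C=1 D=2 ZF=0 PC=10 HALTED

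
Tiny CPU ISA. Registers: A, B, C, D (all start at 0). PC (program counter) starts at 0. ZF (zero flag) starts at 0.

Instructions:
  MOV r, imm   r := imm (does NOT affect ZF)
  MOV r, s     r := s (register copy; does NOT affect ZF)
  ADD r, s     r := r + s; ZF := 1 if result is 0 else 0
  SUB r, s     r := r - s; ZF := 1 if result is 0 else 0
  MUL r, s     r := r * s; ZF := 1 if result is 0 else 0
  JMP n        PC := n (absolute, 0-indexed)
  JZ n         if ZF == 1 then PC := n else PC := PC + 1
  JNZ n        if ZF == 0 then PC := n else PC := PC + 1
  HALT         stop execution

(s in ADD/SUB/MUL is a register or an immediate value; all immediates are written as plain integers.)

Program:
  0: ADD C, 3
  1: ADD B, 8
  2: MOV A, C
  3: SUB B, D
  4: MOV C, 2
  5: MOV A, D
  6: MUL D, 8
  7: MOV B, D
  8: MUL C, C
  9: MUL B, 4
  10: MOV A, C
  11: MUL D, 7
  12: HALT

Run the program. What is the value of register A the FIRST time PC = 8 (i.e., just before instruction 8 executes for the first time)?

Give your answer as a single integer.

Step 1: PC=0 exec 'ADD C, 3'. After: A=0 B=0 C=3 D=0 ZF=0 PC=1
Step 2: PC=1 exec 'ADD B, 8'. After: A=0 B=8 C=3 D=0 ZF=0 PC=2
Step 3: PC=2 exec 'MOV A, C'. After: A=3 B=8 C=3 D=0 ZF=0 PC=3
Step 4: PC=3 exec 'SUB B, D'. After: A=3 B=8 C=3 D=0 ZF=0 PC=4
Step 5: PC=4 exec 'MOV C, 2'. After: A=3 B=8 C=2 D=0 ZF=0 PC=5
Step 6: PC=5 exec 'MOV A, D'. After: A=0 B=8 C=2 D=0 ZF=0 PC=6
Step 7: PC=6 exec 'MUL D, 8'. After: A=0 B=8 C=2 D=0 ZF=1 PC=7
Step 8: PC=7 exec 'MOV B, D'. After: A=0 B=0 C=2 D=0 ZF=1 PC=8
First time PC=8: A=0

0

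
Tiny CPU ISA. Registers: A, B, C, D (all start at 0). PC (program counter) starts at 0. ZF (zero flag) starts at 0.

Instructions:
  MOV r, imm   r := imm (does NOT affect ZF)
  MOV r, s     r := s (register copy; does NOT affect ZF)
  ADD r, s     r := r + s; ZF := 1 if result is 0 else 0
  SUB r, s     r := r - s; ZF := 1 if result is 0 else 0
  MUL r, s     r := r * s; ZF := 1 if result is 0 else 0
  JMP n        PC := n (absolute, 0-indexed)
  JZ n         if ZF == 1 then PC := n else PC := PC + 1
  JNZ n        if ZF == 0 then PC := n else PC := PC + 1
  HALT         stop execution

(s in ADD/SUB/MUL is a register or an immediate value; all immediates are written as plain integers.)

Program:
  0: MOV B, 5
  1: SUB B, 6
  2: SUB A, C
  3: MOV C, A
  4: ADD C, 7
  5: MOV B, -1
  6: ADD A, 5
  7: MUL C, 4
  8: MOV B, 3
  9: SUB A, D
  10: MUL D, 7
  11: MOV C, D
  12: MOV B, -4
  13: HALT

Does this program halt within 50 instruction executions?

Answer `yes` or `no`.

Step 1: PC=0 exec 'MOV B, 5'. After: A=0 B=5 C=0 D=0 ZF=0 PC=1
Step 2: PC=1 exec 'SUB B, 6'. After: A=0 B=-1 C=0 D=0 ZF=0 PC=2
Step 3: PC=2 exec 'SUB A, C'. After: A=0 B=-1 C=0 D=0 ZF=1 PC=3
Step 4: PC=3 exec 'MOV C, A'. After: A=0 B=-1 C=0 D=0 ZF=1 PC=4
Step 5: PC=4 exec 'ADD C, 7'. After: A=0 B=-1 C=7 D=0 ZF=0 PC=5
Step 6: PC=5 exec 'MOV B, -1'. After: A=0 B=-1 C=7 D=0 ZF=0 PC=6
Step 7: PC=6 exec 'ADD A, 5'. After: A=5 B=-1 C=7 D=0 ZF=0 PC=7
Step 8: PC=7 exec 'MUL C, 4'. After: A=5 B=-1 C=28 D=0 ZF=0 PC=8
Step 9: PC=8 exec 'MOV B, 3'. After: A=5 B=3 C=28 D=0 ZF=0 PC=9
Step 10: PC=9 exec 'SUB A, D'. After: A=5 B=3 C=28 D=0 ZF=0 PC=10
Step 11: PC=10 exec 'MUL D, 7'. After: A=5 B=3 C=28 D=0 ZF=1 PC=11
Step 12: PC=11 exec 'MOV C, D'. After: A=5 B=3 C=0 D=0 ZF=1 PC=12
Step 13: PC=12 exec 'MOV B, -4'. After: A=5 B=-4 C=0 D=0 ZF=1 PC=13
Step 14: PC=13 exec 'HALT'. After: A=5 B=-4 C=0 D=0 ZF=1 PC=13 HALTED

Answer: yes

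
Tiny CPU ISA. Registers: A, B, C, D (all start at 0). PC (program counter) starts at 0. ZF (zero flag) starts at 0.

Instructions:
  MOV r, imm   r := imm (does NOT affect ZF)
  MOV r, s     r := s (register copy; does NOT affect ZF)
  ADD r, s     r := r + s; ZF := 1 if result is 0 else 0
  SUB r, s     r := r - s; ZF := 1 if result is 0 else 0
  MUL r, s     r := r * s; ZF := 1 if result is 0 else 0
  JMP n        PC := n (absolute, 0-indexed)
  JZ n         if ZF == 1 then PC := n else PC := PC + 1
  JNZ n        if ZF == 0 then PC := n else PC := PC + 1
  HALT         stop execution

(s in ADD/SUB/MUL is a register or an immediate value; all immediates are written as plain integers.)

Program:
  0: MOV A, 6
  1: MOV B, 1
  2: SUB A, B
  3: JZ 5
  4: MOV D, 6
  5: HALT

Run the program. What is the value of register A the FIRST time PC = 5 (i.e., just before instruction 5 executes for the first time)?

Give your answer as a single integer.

Step 1: PC=0 exec 'MOV A, 6'. After: A=6 B=0 C=0 D=0 ZF=0 PC=1
Step 2: PC=1 exec 'MOV B, 1'. After: A=6 B=1 C=0 D=0 ZF=0 PC=2
Step 3: PC=2 exec 'SUB A, B'. After: A=5 B=1 C=0 D=0 ZF=0 PC=3
Step 4: PC=3 exec 'JZ 5'. After: A=5 B=1 C=0 D=0 ZF=0 PC=4
Step 5: PC=4 exec 'MOV D, 6'. After: A=5 B=1 C=0 D=6 ZF=0 PC=5
First time PC=5: A=5

5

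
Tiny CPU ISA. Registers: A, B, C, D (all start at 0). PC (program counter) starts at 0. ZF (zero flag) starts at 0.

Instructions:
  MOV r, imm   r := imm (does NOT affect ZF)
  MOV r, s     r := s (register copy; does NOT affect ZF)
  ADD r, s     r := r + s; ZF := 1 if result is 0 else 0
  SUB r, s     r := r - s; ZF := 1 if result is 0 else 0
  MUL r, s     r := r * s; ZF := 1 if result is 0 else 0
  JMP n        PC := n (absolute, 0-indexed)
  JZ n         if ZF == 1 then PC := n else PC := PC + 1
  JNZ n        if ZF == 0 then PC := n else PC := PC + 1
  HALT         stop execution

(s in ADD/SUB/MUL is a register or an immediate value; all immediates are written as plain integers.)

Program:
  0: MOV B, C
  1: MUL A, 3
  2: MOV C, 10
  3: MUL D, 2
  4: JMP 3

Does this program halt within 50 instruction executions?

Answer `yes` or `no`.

Answer: no

Derivation:
Step 1: PC=0 exec 'MOV B, C'. After: A=0 B=0 C=0 D=0 ZF=0 PC=1
Step 2: PC=1 exec 'MUL A, 3'. After: A=0 B=0 C=0 D=0 ZF=1 PC=2
Step 3: PC=2 exec 'MOV C, 10'. After: A=0 B=0 C=10 D=0 ZF=1 PC=3
Step 4: PC=3 exec 'MUL D, 2'. After: A=0 B=0 C=10 D=0 ZF=1 PC=4
Step 5: PC=4 exec 'JMP 3'. After: A=0 B=0 C=10 D=0 ZF=1 PC=3
State after step 5 equals state after step 3: the program is in a cycle of length 2 and will never halt.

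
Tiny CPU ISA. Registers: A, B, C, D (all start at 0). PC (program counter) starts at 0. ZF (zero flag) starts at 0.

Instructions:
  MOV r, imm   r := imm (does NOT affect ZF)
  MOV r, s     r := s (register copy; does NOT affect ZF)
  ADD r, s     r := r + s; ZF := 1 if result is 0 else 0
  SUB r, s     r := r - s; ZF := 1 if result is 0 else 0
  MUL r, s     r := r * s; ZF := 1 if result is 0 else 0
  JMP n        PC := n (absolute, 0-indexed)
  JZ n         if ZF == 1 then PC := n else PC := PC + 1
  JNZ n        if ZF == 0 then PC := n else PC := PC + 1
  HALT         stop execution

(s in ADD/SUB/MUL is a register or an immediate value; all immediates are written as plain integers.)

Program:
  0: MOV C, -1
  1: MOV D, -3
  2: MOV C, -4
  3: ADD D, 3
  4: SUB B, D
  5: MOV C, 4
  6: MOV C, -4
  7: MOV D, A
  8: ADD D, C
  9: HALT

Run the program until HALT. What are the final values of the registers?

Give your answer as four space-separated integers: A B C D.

Step 1: PC=0 exec 'MOV C, -1'. After: A=0 B=0 C=-1 D=0 ZF=0 PC=1
Step 2: PC=1 exec 'MOV D, -3'. After: A=0 B=0 C=-1 D=-3 ZF=0 PC=2
Step 3: PC=2 exec 'MOV C, -4'. After: A=0 B=0 C=-4 D=-3 ZF=0 PC=3
Step 4: PC=3 exec 'ADD D, 3'. After: A=0 B=0 C=-4 D=0 ZF=1 PC=4
Step 5: PC=4 exec 'SUB B, D'. After: A=0 B=0 C=-4 D=0 ZF=1 PC=5
Step 6: PC=5 exec 'MOV C, 4'. After: A=0 B=0 C=4 D=0 ZF=1 PC=6
Step 7: PC=6 exec 'MOV C, -4'. After: A=0 B=0 C=-4 D=0 ZF=1 PC=7
Step 8: PC=7 exec 'MOV D, A'. After: A=0 B=0 C=-4 D=0 ZF=1 PC=8
Step 9: PC=8 exec 'ADD D, C'. After: A=0 B=0 C=-4 D=-4 ZF=0 PC=9
Step 10: PC=9 exec 'HALT'. After: A=0 B=0 C=-4 D=-4 ZF=0 PC=9 HALTED

Answer: 0 0 -4 -4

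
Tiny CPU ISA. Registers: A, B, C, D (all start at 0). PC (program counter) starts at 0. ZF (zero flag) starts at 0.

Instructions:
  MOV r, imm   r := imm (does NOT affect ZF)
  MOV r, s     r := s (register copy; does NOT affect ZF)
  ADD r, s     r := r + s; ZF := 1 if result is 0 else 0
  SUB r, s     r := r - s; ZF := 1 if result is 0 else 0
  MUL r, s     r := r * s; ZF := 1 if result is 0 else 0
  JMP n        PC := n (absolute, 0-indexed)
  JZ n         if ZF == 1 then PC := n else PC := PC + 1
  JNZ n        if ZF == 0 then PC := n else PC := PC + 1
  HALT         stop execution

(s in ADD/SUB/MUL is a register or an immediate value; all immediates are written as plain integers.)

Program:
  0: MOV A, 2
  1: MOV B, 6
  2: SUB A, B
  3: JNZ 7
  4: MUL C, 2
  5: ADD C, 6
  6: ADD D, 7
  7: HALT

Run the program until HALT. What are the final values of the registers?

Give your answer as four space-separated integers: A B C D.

Answer: -4 6 0 0

Derivation:
Step 1: PC=0 exec 'MOV A, 2'. After: A=2 B=0 C=0 D=0 ZF=0 PC=1
Step 2: PC=1 exec 'MOV B, 6'. After: A=2 B=6 C=0 D=0 ZF=0 PC=2
Step 3: PC=2 exec 'SUB A, B'. After: A=-4 B=6 C=0 D=0 ZF=0 PC=3
Step 4: PC=3 exec 'JNZ 7'. After: A=-4 B=6 C=0 D=0 ZF=0 PC=7
Step 5: PC=7 exec 'HALT'. After: A=-4 B=6 C=0 D=0 ZF=0 PC=7 HALTED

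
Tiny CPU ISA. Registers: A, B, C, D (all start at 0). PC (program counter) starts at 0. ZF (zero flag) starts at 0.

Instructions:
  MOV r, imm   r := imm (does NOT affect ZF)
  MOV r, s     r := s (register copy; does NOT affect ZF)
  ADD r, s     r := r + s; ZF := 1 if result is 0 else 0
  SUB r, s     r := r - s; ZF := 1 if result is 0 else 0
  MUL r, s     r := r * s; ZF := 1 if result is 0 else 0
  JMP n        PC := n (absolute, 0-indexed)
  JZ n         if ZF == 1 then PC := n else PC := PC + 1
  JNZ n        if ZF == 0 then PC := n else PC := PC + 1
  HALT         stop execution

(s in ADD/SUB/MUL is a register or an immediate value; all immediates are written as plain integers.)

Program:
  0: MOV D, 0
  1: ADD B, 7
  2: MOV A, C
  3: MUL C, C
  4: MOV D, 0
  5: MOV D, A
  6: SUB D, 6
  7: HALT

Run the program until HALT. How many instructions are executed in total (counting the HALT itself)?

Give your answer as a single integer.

Step 1: PC=0 exec 'MOV D, 0'. After: A=0 B=0 C=0 D=0 ZF=0 PC=1
Step 2: PC=1 exec 'ADD B, 7'. After: A=0 B=7 C=0 D=0 ZF=0 PC=2
Step 3: PC=2 exec 'MOV A, C'. After: A=0 B=7 C=0 D=0 ZF=0 PC=3
Step 4: PC=3 exec 'MUL C, C'. After: A=0 B=7 C=0 D=0 ZF=1 PC=4
Step 5: PC=4 exec 'MOV D, 0'. After: A=0 B=7 C=0 D=0 ZF=1 PC=5
Step 6: PC=5 exec 'MOV D, A'. After: A=0 B=7 C=0 D=0 ZF=1 PC=6
Step 7: PC=6 exec 'SUB D, 6'. After: A=0 B=7 C=0 D=-6 ZF=0 PC=7
Step 8: PC=7 exec 'HALT'. After: A=0 B=7 C=0 D=-6 ZF=0 PC=7 HALTED
Total instructions executed: 8

Answer: 8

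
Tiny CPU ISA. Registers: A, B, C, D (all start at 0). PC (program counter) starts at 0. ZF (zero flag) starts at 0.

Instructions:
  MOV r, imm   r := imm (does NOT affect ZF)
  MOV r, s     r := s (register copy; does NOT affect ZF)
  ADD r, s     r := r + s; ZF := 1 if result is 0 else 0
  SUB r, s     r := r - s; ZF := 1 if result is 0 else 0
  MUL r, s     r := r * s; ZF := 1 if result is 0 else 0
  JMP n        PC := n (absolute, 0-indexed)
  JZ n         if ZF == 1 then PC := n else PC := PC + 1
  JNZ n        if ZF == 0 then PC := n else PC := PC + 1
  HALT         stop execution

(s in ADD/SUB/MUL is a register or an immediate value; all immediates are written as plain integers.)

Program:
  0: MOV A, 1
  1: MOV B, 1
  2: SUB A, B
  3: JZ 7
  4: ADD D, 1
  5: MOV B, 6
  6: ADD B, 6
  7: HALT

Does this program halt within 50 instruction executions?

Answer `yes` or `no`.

Answer: yes

Derivation:
Step 1: PC=0 exec 'MOV A, 1'. After: A=1 B=0 C=0 D=0 ZF=0 PC=1
Step 2: PC=1 exec 'MOV B, 1'. After: A=1 B=1 C=0 D=0 ZF=0 PC=2
Step 3: PC=2 exec 'SUB A, B'. After: A=0 B=1 C=0 D=0 ZF=1 PC=3
Step 4: PC=3 exec 'JZ 7'. After: A=0 B=1 C=0 D=0 ZF=1 PC=7
Step 5: PC=7 exec 'HALT'. After: A=0 B=1 C=0 D=0 ZF=1 PC=7 HALTED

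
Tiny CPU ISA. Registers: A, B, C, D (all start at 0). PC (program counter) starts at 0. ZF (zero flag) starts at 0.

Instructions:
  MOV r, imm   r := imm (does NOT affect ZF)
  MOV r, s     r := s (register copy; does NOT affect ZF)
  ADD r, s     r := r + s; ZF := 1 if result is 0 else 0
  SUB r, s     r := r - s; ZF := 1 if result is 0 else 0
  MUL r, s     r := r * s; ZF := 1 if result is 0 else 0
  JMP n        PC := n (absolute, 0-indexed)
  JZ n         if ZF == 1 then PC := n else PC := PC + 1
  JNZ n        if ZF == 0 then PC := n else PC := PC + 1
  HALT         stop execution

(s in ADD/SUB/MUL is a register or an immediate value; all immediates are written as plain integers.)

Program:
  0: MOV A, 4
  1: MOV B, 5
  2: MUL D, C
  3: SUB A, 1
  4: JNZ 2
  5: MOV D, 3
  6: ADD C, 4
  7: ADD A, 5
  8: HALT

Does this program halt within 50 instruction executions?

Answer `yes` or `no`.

Answer: yes

Derivation:
Step 1: PC=0 exec 'MOV A, 4'. After: A=4 B=0 C=0 D=0 ZF=0 PC=1
Step 2: PC=1 exec 'MOV B, 5'. After: A=4 B=5 C=0 D=0 ZF=0 PC=2
Step 3: PC=2 exec 'MUL D, C'. After: A=4 B=5 C=0 D=0 ZF=1 PC=3
Step 4: PC=3 exec 'SUB A, 1'. After: A=3 B=5 C=0 D=0 ZF=0 PC=4
Step 5: PC=4 exec 'JNZ 2'. After: A=3 B=5 C=0 D=0 ZF=0 PC=2
Step 6: PC=2 exec 'MUL D, C'. After: A=3 B=5 C=0 D=0 ZF=1 PC=3
Step 7: PC=3 exec 'SUB A, 1'. After: A=2 B=5 C=0 D=0 ZF=0 PC=4
Step 8: PC=4 exec 'JNZ 2'. After: A=2 B=5 C=0 D=0 ZF=0 PC=2
Step 9: PC=2 exec 'MUL D, C'. After: A=2 B=5 C=0 D=0 ZF=1 PC=3
Step 10: PC=3 exec 'SUB A, 1'. After: A=1 B=5 C=0 D=0 ZF=0 PC=4
Step 11: PC=4 exec 'JNZ 2'. After: A=1 B=5 C=0 D=0 ZF=0 PC=2
Step 12: PC=2 exec 'MUL D, C'. After: A=1 B=5 C=0 D=0 ZF=1 PC=3
Step 13: PC=3 exec 'SUB A, 1'. After: A=0 B=5 C=0 D=0 ZF=1 PC=4
Step 14: PC=4 exec 'JNZ 2'. After: A=0 B=5 C=0 D=0 ZF=1 PC=5
Step 15: PC=5 exec 'MOV D, 3'. After: A=0 B=5 C=0 D=3 ZF=1 PC=6
Step 16: PC=6 exec 'ADD C, 4'. After: A=0 B=5 C=4 D=3 ZF=0 PC=7
Step 17: PC=7 exec 'ADD A, 5'. After: A=5 B=5 C=4 D=3 ZF=0 PC=8
Step 18: PC=8 exec 'HALT'. After: A=5 B=5 C=4 D=3 ZF=0 PC=8 HALTED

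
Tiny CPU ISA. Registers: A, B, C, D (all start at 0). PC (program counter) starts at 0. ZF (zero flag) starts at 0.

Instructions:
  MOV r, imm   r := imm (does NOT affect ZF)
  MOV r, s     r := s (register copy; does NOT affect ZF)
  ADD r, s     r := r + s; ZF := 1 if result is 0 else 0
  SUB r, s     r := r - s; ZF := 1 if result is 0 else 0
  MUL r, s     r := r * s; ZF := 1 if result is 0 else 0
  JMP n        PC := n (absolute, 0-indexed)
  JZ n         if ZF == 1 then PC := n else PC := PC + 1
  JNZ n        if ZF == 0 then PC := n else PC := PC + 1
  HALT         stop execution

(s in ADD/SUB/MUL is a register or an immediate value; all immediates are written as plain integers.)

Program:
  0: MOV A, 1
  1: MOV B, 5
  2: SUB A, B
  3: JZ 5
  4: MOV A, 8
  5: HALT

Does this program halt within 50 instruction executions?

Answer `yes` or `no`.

Answer: yes

Derivation:
Step 1: PC=0 exec 'MOV A, 1'. After: A=1 B=0 C=0 D=0 ZF=0 PC=1
Step 2: PC=1 exec 'MOV B, 5'. After: A=1 B=5 C=0 D=0 ZF=0 PC=2
Step 3: PC=2 exec 'SUB A, B'. After: A=-4 B=5 C=0 D=0 ZF=0 PC=3
Step 4: PC=3 exec 'JZ 5'. After: A=-4 B=5 C=0 D=0 ZF=0 PC=4
Step 5: PC=4 exec 'MOV A, 8'. After: A=8 B=5 C=0 D=0 ZF=0 PC=5
Step 6: PC=5 exec 'HALT'. After: A=8 B=5 C=0 D=0 ZF=0 PC=5 HALTED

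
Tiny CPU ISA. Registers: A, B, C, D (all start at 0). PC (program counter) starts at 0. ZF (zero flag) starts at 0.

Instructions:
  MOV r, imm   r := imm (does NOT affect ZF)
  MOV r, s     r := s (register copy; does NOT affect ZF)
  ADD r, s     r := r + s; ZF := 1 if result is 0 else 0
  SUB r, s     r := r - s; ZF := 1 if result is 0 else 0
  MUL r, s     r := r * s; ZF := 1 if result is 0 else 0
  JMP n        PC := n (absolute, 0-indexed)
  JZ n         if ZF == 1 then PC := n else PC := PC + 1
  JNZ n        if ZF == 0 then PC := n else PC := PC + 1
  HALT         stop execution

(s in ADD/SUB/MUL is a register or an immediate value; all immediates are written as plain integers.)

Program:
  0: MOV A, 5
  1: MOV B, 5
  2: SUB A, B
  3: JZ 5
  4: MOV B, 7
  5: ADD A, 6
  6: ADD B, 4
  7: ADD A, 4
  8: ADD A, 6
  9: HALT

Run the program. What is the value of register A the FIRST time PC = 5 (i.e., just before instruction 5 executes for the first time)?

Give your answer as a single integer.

Step 1: PC=0 exec 'MOV A, 5'. After: A=5 B=0 C=0 D=0 ZF=0 PC=1
Step 2: PC=1 exec 'MOV B, 5'. After: A=5 B=5 C=0 D=0 ZF=0 PC=2
Step 3: PC=2 exec 'SUB A, B'. After: A=0 B=5 C=0 D=0 ZF=1 PC=3
Step 4: PC=3 exec 'JZ 5'. After: A=0 B=5 C=0 D=0 ZF=1 PC=5
First time PC=5: A=0

0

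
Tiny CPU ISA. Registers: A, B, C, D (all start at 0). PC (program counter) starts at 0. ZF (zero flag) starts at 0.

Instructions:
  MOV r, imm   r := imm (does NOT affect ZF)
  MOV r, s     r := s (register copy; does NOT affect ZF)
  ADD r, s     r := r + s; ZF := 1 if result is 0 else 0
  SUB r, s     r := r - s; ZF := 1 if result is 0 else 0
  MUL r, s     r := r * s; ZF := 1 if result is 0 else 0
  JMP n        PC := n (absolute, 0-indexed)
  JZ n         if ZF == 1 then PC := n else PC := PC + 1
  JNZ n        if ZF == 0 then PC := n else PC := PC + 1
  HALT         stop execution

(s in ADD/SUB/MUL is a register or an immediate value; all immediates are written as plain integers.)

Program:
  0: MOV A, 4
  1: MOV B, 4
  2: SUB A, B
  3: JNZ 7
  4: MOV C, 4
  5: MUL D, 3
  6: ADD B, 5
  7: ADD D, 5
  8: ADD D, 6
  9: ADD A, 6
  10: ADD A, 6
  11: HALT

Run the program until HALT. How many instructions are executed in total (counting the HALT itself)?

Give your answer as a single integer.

Answer: 12

Derivation:
Step 1: PC=0 exec 'MOV A, 4'. After: A=4 B=0 C=0 D=0 ZF=0 PC=1
Step 2: PC=1 exec 'MOV B, 4'. After: A=4 B=4 C=0 D=0 ZF=0 PC=2
Step 3: PC=2 exec 'SUB A, B'. After: A=0 B=4 C=0 D=0 ZF=1 PC=3
Step 4: PC=3 exec 'JNZ 7'. After: A=0 B=4 C=0 D=0 ZF=1 PC=4
Step 5: PC=4 exec 'MOV C, 4'. After: A=0 B=4 C=4 D=0 ZF=1 PC=5
Step 6: PC=5 exec 'MUL D, 3'. After: A=0 B=4 C=4 D=0 ZF=1 PC=6
Step 7: PC=6 exec 'ADD B, 5'. After: A=0 B=9 C=4 D=0 ZF=0 PC=7
Step 8: PC=7 exec 'ADD D, 5'. After: A=0 B=9 C=4 D=5 ZF=0 PC=8
Step 9: PC=8 exec 'ADD D, 6'. After: A=0 B=9 C=4 D=11 ZF=0 PC=9
Step 10: PC=9 exec 'ADD A, 6'. After: A=6 B=9 C=4 D=11 ZF=0 PC=10
Step 11: PC=10 exec 'ADD A, 6'. After: A=12 B=9 C=4 D=11 ZF=0 PC=11
Step 12: PC=11 exec 'HALT'. After: A=12 B=9 C=4 D=11 ZF=0 PC=11 HALTED
Total instructions executed: 12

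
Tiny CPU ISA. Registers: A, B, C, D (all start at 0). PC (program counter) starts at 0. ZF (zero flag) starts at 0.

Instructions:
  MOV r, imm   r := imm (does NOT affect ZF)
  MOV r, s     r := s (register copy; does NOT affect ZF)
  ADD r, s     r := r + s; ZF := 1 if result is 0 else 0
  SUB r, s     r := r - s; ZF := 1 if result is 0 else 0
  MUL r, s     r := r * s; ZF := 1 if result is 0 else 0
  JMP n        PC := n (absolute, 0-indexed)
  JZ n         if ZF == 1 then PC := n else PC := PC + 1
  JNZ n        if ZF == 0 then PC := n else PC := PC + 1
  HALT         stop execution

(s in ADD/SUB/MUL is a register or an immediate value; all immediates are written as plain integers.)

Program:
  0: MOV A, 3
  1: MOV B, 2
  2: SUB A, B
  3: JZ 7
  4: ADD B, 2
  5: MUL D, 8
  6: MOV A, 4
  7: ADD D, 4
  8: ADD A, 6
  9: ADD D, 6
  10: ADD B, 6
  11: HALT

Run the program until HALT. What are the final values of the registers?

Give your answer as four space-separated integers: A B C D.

Answer: 10 10 0 10

Derivation:
Step 1: PC=0 exec 'MOV A, 3'. After: A=3 B=0 C=0 D=0 ZF=0 PC=1
Step 2: PC=1 exec 'MOV B, 2'. After: A=3 B=2 C=0 D=0 ZF=0 PC=2
Step 3: PC=2 exec 'SUB A, B'. After: A=1 B=2 C=0 D=0 ZF=0 PC=3
Step 4: PC=3 exec 'JZ 7'. After: A=1 B=2 C=0 D=0 ZF=0 PC=4
Step 5: PC=4 exec 'ADD B, 2'. After: A=1 B=4 C=0 D=0 ZF=0 PC=5
Step 6: PC=5 exec 'MUL D, 8'. After: A=1 B=4 C=0 D=0 ZF=1 PC=6
Step 7: PC=6 exec 'MOV A, 4'. After: A=4 B=4 C=0 D=0 ZF=1 PC=7
Step 8: PC=7 exec 'ADD D, 4'. After: A=4 B=4 C=0 D=4 ZF=0 PC=8
Step 9: PC=8 exec 'ADD A, 6'. After: A=10 B=4 C=0 D=4 ZF=0 PC=9
Step 10: PC=9 exec 'ADD D, 6'. After: A=10 B=4 C=0 D=10 ZF=0 PC=10
Step 11: PC=10 exec 'ADD B, 6'. After: A=10 B=10 C=0 D=10 ZF=0 PC=11
Step 12: PC=11 exec 'HALT'. After: A=10 B=10 C=0 D=10 ZF=0 PC=11 HALTED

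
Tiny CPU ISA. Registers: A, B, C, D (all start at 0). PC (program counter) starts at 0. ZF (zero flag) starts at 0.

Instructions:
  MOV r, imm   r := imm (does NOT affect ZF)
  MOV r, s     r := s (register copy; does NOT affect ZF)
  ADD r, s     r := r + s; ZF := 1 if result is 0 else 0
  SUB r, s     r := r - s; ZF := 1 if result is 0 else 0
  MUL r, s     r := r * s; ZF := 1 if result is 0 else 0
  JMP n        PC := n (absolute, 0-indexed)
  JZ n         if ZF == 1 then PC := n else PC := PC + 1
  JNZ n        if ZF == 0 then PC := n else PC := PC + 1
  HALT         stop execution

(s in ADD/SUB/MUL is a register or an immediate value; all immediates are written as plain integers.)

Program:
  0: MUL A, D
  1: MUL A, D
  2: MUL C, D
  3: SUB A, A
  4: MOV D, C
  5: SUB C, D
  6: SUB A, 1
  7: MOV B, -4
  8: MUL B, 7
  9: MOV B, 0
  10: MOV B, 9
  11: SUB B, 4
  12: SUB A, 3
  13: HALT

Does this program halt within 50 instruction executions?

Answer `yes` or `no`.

Step 1: PC=0 exec 'MUL A, D'. After: A=0 B=0 C=0 D=0 ZF=1 PC=1
Step 2: PC=1 exec 'MUL A, D'. After: A=0 B=0 C=0 D=0 ZF=1 PC=2
Step 3: PC=2 exec 'MUL C, D'. After: A=0 B=0 C=0 D=0 ZF=1 PC=3
Step 4: PC=3 exec 'SUB A, A'. After: A=0 B=0 C=0 D=0 ZF=1 PC=4
Step 5: PC=4 exec 'MOV D, C'. After: A=0 B=0 C=0 D=0 ZF=1 PC=5
Step 6: PC=5 exec 'SUB C, D'. After: A=0 B=0 C=0 D=0 ZF=1 PC=6
Step 7: PC=6 exec 'SUB A, 1'. After: A=-1 B=0 C=0 D=0 ZF=0 PC=7
Step 8: PC=7 exec 'MOV B, -4'. After: A=-1 B=-4 C=0 D=0 ZF=0 PC=8
Step 9: PC=8 exec 'MUL B, 7'. After: A=-1 B=-28 C=0 D=0 ZF=0 PC=9
Step 10: PC=9 exec 'MOV B, 0'. After: A=-1 B=0 C=0 D=0 ZF=0 PC=10
Step 11: PC=10 exec 'MOV B, 9'. After: A=-1 B=9 C=0 D=0 ZF=0 PC=11
Step 12: PC=11 exec 'SUB B, 4'. After: A=-1 B=5 C=0 D=0 ZF=0 PC=12
Step 13: PC=12 exec 'SUB A, 3'. After: A=-4 B=5 C=0 D=0 ZF=0 PC=13
Step 14: PC=13 exec 'HALT'. After: A=-4 B=5 C=0 D=0 ZF=0 PC=13 HALTED

Answer: yes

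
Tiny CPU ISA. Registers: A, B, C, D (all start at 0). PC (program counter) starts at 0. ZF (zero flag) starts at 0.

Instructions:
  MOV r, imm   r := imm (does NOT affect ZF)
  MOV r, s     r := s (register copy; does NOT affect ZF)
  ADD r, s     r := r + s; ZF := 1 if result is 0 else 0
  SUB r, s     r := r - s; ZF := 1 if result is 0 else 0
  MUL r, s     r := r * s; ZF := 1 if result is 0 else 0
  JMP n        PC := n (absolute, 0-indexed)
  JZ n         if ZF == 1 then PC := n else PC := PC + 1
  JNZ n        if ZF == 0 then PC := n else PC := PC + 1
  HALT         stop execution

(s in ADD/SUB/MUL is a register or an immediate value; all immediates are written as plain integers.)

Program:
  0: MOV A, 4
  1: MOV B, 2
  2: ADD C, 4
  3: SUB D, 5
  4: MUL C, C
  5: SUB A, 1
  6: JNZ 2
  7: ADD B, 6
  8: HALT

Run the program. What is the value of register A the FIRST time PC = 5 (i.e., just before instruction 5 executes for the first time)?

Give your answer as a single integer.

Step 1: PC=0 exec 'MOV A, 4'. After: A=4 B=0 C=0 D=0 ZF=0 PC=1
Step 2: PC=1 exec 'MOV B, 2'. After: A=4 B=2 C=0 D=0 ZF=0 PC=2
Step 3: PC=2 exec 'ADD C, 4'. After: A=4 B=2 C=4 D=0 ZF=0 PC=3
Step 4: PC=3 exec 'SUB D, 5'. After: A=4 B=2 C=4 D=-5 ZF=0 PC=4
Step 5: PC=4 exec 'MUL C, C'. After: A=4 B=2 C=16 D=-5 ZF=0 PC=5
First time PC=5: A=4

4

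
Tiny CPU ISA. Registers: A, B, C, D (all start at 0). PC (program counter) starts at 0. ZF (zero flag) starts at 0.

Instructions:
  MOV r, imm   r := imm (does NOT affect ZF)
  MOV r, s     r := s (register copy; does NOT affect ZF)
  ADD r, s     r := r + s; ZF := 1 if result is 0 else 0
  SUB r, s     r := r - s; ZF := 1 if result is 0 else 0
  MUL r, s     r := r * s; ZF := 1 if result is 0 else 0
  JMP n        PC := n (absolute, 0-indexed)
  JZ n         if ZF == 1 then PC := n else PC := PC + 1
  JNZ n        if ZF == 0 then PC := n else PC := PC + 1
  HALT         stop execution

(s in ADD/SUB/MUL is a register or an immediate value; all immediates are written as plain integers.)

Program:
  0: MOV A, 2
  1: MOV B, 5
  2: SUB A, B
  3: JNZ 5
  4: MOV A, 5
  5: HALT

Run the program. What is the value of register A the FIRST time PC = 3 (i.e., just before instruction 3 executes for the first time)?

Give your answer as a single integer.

Step 1: PC=0 exec 'MOV A, 2'. After: A=2 B=0 C=0 D=0 ZF=0 PC=1
Step 2: PC=1 exec 'MOV B, 5'. After: A=2 B=5 C=0 D=0 ZF=0 PC=2
Step 3: PC=2 exec 'SUB A, B'. After: A=-3 B=5 C=0 D=0 ZF=0 PC=3
First time PC=3: A=-3

-3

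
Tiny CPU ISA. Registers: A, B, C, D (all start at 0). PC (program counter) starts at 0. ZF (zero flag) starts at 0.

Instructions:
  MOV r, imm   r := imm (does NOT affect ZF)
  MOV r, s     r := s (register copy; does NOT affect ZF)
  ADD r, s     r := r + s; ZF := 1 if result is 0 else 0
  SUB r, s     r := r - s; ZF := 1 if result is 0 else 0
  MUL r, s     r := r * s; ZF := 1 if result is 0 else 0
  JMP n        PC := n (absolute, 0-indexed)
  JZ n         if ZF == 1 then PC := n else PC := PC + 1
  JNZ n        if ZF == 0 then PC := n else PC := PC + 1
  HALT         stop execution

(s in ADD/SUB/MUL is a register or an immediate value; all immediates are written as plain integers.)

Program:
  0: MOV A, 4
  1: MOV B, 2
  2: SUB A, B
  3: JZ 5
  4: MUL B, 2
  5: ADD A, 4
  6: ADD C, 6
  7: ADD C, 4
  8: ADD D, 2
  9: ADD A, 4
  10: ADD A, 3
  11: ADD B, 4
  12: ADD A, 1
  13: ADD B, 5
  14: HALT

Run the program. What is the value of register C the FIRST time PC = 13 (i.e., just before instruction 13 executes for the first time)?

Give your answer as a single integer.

Step 1: PC=0 exec 'MOV A, 4'. After: A=4 B=0 C=0 D=0 ZF=0 PC=1
Step 2: PC=1 exec 'MOV B, 2'. After: A=4 B=2 C=0 D=0 ZF=0 PC=2
Step 3: PC=2 exec 'SUB A, B'. After: A=2 B=2 C=0 D=0 ZF=0 PC=3
Step 4: PC=3 exec 'JZ 5'. After: A=2 B=2 C=0 D=0 ZF=0 PC=4
Step 5: PC=4 exec 'MUL B, 2'. After: A=2 B=4 C=0 D=0 ZF=0 PC=5
Step 6: PC=5 exec 'ADD A, 4'. After: A=6 B=4 C=0 D=0 ZF=0 PC=6
Step 7: PC=6 exec 'ADD C, 6'. After: A=6 B=4 C=6 D=0 ZF=0 PC=7
Step 8: PC=7 exec 'ADD C, 4'. After: A=6 B=4 C=10 D=0 ZF=0 PC=8
Step 9: PC=8 exec 'ADD D, 2'. After: A=6 B=4 C=10 D=2 ZF=0 PC=9
Step 10: PC=9 exec 'ADD A, 4'. After: A=10 B=4 C=10 D=2 ZF=0 PC=10
Step 11: PC=10 exec 'ADD A, 3'. After: A=13 B=4 C=10 D=2 ZF=0 PC=11
Step 12: PC=11 exec 'ADD B, 4'. After: A=13 B=8 C=10 D=2 ZF=0 PC=12
Step 13: PC=12 exec 'ADD A, 1'. After: A=14 B=8 C=10 D=2 ZF=0 PC=13
First time PC=13: C=10

10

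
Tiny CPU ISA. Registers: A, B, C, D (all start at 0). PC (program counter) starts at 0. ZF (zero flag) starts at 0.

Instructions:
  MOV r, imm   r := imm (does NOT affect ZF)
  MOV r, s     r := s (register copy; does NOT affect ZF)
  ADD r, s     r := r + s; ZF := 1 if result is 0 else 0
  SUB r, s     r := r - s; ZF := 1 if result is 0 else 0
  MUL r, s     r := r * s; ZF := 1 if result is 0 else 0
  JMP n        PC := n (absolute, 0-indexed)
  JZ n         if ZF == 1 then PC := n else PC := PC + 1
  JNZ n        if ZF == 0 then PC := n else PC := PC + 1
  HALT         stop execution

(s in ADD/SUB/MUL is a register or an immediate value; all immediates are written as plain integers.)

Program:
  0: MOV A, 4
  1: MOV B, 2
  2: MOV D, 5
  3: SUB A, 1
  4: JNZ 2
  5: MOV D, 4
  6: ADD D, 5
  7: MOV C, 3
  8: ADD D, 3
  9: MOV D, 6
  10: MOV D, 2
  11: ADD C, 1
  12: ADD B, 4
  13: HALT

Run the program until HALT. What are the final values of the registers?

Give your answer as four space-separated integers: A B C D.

Answer: 0 6 4 2

Derivation:
Step 1: PC=0 exec 'MOV A, 4'. After: A=4 B=0 C=0 D=0 ZF=0 PC=1
Step 2: PC=1 exec 'MOV B, 2'. After: A=4 B=2 C=0 D=0 ZF=0 PC=2
Step 3: PC=2 exec 'MOV D, 5'. After: A=4 B=2 C=0 D=5 ZF=0 PC=3
Step 4: PC=3 exec 'SUB A, 1'. After: A=3 B=2 C=0 D=5 ZF=0 PC=4
Step 5: PC=4 exec 'JNZ 2'. After: A=3 B=2 C=0 D=5 ZF=0 PC=2
Step 6: PC=2 exec 'MOV D, 5'. After: A=3 B=2 C=0 D=5 ZF=0 PC=3
Step 7: PC=3 exec 'SUB A, 1'. After: A=2 B=2 C=0 D=5 ZF=0 PC=4
Step 8: PC=4 exec 'JNZ 2'. After: A=2 B=2 C=0 D=5 ZF=0 PC=2
Step 9: PC=2 exec 'MOV D, 5'. After: A=2 B=2 C=0 D=5 ZF=0 PC=3
Step 10: PC=3 exec 'SUB A, 1'. After: A=1 B=2 C=0 D=5 ZF=0 PC=4
Step 11: PC=4 exec 'JNZ 2'. After: A=1 B=2 C=0 D=5 ZF=0 PC=2
Step 12: PC=2 exec 'MOV D, 5'. After: A=1 B=2 C=0 D=5 ZF=0 PC=3
Step 13: PC=3 exec 'SUB A, 1'. After: A=0 B=2 C=0 D=5 ZF=1 PC=4
Step 14: PC=4 exec 'JNZ 2'. After: A=0 B=2 C=0 D=5 ZF=1 PC=5
Step 15: PC=5 exec 'MOV D, 4'. After: A=0 B=2 C=0 D=4 ZF=1 PC=6
Step 16: PC=6 exec 'ADD D, 5'. After: A=0 B=2 C=0 D=9 ZF=0 PC=7
Step 17: PC=7 exec 'MOV C, 3'. After: A=0 B=2 C=3 D=9 ZF=0 PC=8
Step 18: PC=8 exec 'ADD D, 3'. After: A=0 B=2 C=3 D=12 ZF=0 PC=9
Step 19: PC=9 exec 'MOV D, 6'. After: A=0 B=2 C=3 D=6 ZF=0 PC=10
Step 20: PC=10 exec 'MOV D, 2'. After: A=0 B=2 C=3 D=2 ZF=0 PC=11
Step 21: PC=11 exec 'ADD C, 1'. After: A=0 B=2 C=4 D=2 ZF=0 PC=12
Step 22: PC=12 exec 'ADD B, 4'. After: A=0 B=6 C=4 D=2 ZF=0 PC=13
Step 23: PC=13 exec 'HALT'. After: A=0 B=6 C=4 D=2 ZF=0 PC=13 HALTED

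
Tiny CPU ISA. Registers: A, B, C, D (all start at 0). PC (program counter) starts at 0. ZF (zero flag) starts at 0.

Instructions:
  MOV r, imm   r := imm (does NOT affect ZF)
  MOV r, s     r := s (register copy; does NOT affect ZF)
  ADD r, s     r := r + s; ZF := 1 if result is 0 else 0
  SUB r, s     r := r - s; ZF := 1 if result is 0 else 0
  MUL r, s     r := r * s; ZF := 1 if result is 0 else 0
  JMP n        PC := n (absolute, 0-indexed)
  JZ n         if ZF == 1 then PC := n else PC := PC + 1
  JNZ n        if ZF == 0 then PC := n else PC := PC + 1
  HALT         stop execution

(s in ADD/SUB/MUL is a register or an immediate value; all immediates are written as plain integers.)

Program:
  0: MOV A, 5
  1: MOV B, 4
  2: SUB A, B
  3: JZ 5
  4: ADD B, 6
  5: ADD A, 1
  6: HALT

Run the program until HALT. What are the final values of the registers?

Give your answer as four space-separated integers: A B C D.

Answer: 2 10 0 0

Derivation:
Step 1: PC=0 exec 'MOV A, 5'. After: A=5 B=0 C=0 D=0 ZF=0 PC=1
Step 2: PC=1 exec 'MOV B, 4'. After: A=5 B=4 C=0 D=0 ZF=0 PC=2
Step 3: PC=2 exec 'SUB A, B'. After: A=1 B=4 C=0 D=0 ZF=0 PC=3
Step 4: PC=3 exec 'JZ 5'. After: A=1 B=4 C=0 D=0 ZF=0 PC=4
Step 5: PC=4 exec 'ADD B, 6'. After: A=1 B=10 C=0 D=0 ZF=0 PC=5
Step 6: PC=5 exec 'ADD A, 1'. After: A=2 B=10 C=0 D=0 ZF=0 PC=6
Step 7: PC=6 exec 'HALT'. After: A=2 B=10 C=0 D=0 ZF=0 PC=6 HALTED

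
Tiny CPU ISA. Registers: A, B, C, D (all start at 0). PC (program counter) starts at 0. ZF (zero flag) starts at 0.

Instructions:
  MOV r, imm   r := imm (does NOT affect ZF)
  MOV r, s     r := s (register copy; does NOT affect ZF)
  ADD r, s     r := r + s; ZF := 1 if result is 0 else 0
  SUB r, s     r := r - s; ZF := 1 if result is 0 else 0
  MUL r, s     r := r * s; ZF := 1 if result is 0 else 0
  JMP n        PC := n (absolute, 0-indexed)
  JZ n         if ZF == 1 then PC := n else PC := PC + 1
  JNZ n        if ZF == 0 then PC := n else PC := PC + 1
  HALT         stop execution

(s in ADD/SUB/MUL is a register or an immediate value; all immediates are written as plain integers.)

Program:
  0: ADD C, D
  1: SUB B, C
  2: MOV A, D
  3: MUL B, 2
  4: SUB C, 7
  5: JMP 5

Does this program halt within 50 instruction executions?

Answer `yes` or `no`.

Step 1: PC=0 exec 'ADD C, D'. After: A=0 B=0 C=0 D=0 ZF=1 PC=1
Step 2: PC=1 exec 'SUB B, C'. After: A=0 B=0 C=0 D=0 ZF=1 PC=2
Step 3: PC=2 exec 'MOV A, D'. After: A=0 B=0 C=0 D=0 ZF=1 PC=3
Step 4: PC=3 exec 'MUL B, 2'. After: A=0 B=0 C=0 D=0 ZF=1 PC=4
Step 5: PC=4 exec 'SUB C, 7'. After: A=0 B=0 C=-7 D=0 ZF=0 PC=5
Step 6: PC=5 exec 'JMP 5'. After: A=0 B=0 C=-7 D=0 ZF=0 PC=5
State after step 6 equals state after step 5: the program is in a cycle of length 1 and will never halt.

Answer: no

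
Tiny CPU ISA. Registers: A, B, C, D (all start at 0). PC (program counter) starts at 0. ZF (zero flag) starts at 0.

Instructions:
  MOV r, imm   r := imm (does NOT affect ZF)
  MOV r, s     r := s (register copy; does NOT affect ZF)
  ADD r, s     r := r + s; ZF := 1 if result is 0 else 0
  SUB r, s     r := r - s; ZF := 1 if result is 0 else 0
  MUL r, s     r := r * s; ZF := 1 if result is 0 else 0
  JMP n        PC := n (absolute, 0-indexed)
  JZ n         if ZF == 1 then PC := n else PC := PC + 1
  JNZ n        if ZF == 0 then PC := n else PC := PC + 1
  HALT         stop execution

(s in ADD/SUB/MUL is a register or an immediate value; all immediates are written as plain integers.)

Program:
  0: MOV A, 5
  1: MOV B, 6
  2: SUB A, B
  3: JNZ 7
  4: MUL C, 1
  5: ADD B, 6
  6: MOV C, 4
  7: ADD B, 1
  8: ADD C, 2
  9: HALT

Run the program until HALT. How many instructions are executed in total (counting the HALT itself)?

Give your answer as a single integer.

Answer: 7

Derivation:
Step 1: PC=0 exec 'MOV A, 5'. After: A=5 B=0 C=0 D=0 ZF=0 PC=1
Step 2: PC=1 exec 'MOV B, 6'. After: A=5 B=6 C=0 D=0 ZF=0 PC=2
Step 3: PC=2 exec 'SUB A, B'. After: A=-1 B=6 C=0 D=0 ZF=0 PC=3
Step 4: PC=3 exec 'JNZ 7'. After: A=-1 B=6 C=0 D=0 ZF=0 PC=7
Step 5: PC=7 exec 'ADD B, 1'. After: A=-1 B=7 C=0 D=0 ZF=0 PC=8
Step 6: PC=8 exec 'ADD C, 2'. After: A=-1 B=7 C=2 D=0 ZF=0 PC=9
Step 7: PC=9 exec 'HALT'. After: A=-1 B=7 C=2 D=0 ZF=0 PC=9 HALTED
Total instructions executed: 7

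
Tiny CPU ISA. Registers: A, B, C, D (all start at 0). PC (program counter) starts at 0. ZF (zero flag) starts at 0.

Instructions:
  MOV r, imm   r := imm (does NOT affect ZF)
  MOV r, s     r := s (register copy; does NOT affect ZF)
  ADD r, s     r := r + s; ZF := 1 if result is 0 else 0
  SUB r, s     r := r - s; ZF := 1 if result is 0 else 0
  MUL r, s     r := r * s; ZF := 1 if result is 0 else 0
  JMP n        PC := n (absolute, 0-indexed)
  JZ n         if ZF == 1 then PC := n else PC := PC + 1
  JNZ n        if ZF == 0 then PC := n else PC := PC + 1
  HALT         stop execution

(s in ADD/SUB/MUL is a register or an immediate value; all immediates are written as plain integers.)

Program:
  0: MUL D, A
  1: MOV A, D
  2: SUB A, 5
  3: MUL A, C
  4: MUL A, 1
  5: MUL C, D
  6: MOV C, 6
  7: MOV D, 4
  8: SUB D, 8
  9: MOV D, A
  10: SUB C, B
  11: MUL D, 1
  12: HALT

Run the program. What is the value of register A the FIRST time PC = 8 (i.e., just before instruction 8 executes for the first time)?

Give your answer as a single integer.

Step 1: PC=0 exec 'MUL D, A'. After: A=0 B=0 C=0 D=0 ZF=1 PC=1
Step 2: PC=1 exec 'MOV A, D'. After: A=0 B=0 C=0 D=0 ZF=1 PC=2
Step 3: PC=2 exec 'SUB A, 5'. After: A=-5 B=0 C=0 D=0 ZF=0 PC=3
Step 4: PC=3 exec 'MUL A, C'. After: A=0 B=0 C=0 D=0 ZF=1 PC=4
Step 5: PC=4 exec 'MUL A, 1'. After: A=0 B=0 C=0 D=0 ZF=1 PC=5
Step 6: PC=5 exec 'MUL C, D'. After: A=0 B=0 C=0 D=0 ZF=1 PC=6
Step 7: PC=6 exec 'MOV C, 6'. After: A=0 B=0 C=6 D=0 ZF=1 PC=7
Step 8: PC=7 exec 'MOV D, 4'. After: A=0 B=0 C=6 D=4 ZF=1 PC=8
First time PC=8: A=0

0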